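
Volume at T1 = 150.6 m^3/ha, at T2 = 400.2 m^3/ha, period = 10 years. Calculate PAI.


Formula: PAI = (V_T2 - V_T1) / (T2 - T1)
Volume increment = 400.2 - 150.6 = 249.6 m^3/ha
PAI = 249.6 / 10 = 24.96 m^3/ha/year

24.96


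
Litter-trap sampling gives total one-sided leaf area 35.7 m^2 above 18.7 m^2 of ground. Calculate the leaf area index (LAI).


Formula: LAI = total leaf area / ground area  (dimensionless)
LAI = 35.7 m^2 / 18.7 m^2
LAI = 1.91

1.91


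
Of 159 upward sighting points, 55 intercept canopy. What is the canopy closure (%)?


Formula: Canopy closure = covered points / total points * 100
Closure = 55 / 159 * 100
Closure = 0.3459 * 100 = 34.6%

34.6


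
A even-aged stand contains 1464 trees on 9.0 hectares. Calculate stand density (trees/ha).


Formula: Stand Density = N_trees / Area_ha
Density = 1464 trees / 9.0 ha
Density = 163 trees/ha

163


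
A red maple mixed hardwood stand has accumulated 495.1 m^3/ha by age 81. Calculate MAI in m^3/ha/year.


Formula: MAI = Total Volume / Stand Age
MAI = 495.1 m^3/ha / 81 years
MAI = 6.11 m^3/ha/year

6.11


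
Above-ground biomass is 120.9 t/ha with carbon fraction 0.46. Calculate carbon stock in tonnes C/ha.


Formula: Carbon Stock = Biomass * Carbon Fraction
C = 120.9 t/ha * 0.46
C = 55.6 t C/ha

55.6


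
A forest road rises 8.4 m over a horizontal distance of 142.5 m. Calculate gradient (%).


Formula: Gradient = rise / run * 100
Gradient = 8.4 / 142.5 * 100 = 5.9%

5.9


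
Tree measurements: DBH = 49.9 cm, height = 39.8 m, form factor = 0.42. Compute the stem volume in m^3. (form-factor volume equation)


Formula: V = pi * (DBH/200)^2 * H * ff
Radius = DBH/200 = 49.9/200 = 0.2495 m
Radius^2 = 0.2495^2 = 0.06225025 m^2
V = pi * 0.06225025 * 39.8 * 0.42
V = 3.269 m^3

3.269


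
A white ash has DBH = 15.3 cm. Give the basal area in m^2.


Formula: BA = pi * (DBH/2)^2 / 10000  (cm^2 to m^2)
Radius = DBH/2 = 15.3/2 = 7.65 cm
BA = pi * 7.65^2 / 10000
   = 183.8539 cm^2 / 10000
   = 0.0184 m^2

0.0184


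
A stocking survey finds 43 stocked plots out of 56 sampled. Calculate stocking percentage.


Formula: Stocking % = stocked plots / total plots * 100
Stocking = 43 / 56 * 100
Stocking = 0.7679 * 100 = 76.8%

76.8


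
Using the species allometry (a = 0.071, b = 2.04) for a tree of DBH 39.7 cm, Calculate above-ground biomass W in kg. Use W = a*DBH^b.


Formula: W = a * DBH^b  (allometric power law)
DBH^b = 39.7^2.04 = 1826.134
W = 0.071 * 1826.134 = 129.7 kg

129.7


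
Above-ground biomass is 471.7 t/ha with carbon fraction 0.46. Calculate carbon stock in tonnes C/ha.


Formula: Carbon Stock = Biomass * Carbon Fraction
C = 471.7 t/ha * 0.46
C = 217.0 t C/ha

217.0


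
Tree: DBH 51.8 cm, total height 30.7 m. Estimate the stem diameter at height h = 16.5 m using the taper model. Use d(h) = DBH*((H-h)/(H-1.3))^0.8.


Taper: d(h) = DBH * ((H - h) / (H - 1.3))^0.8
Numerator = H - h = 30.7 - 16.5 = 14.2 m
Denominator = H - 1.3 = 30.7 - 1.3 = 29.4 m
Ratio = 14.2 / 29.4 = 0.48299
d = 51.8 * 0.48299^0.8 = 28.9 cm

28.9


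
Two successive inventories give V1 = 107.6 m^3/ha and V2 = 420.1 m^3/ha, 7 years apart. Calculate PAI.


Formula: PAI = (V_T2 - V_T1) / (T2 - T1)
Volume increment = 420.1 - 107.6 = 312.5 m^3/ha
PAI = 312.5 / 7 = 44.64 m^3/ha/year

44.64


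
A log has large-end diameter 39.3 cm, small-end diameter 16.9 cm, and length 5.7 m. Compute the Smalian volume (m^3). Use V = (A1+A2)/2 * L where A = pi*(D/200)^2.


Smalian: V = (A1 + A2)/2 * L,  A = pi*(D/200)^2
A1 = pi*(39.3/200)^2 = 0.121304 m^2
A2 = pi*(16.9/200)^2 = 0.022432 m^2
V = (0.121304+0.022432)/2*5.7 = 0.4096 m^3

0.4096


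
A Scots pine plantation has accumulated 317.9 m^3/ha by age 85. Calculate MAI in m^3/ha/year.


Formula: MAI = Total Volume / Stand Age
MAI = 317.9 m^3/ha / 85 years
MAI = 3.74 m^3/ha/year

3.74


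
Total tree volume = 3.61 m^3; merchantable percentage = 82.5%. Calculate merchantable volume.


Formula: MV = V_total * (merchantable_pct / 100)
Merchantable fraction = 82.5% / 100 = 0.825
MV = 3.61 m^3 * 0.825 = 2.978 m^3

2.978


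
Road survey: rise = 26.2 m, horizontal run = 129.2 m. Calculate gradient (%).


Formula: Gradient = rise / run * 100
Gradient = 26.2 / 129.2 * 100 = 20.3%

20.3


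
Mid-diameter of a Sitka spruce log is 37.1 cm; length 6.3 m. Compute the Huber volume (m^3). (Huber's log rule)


Huber: V = Am * L,  Am = pi*(Dm/200)^2
Am = pi*(37.1/200)^2 = 0.108103 m^2
V = 0.108103*6.3 = 0.681 m^3

0.681


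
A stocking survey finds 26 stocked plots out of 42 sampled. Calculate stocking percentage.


Formula: Stocking % = stocked plots / total plots * 100
Stocking = 26 / 42 * 100
Stocking = 0.619 * 100 = 61.9%

61.9


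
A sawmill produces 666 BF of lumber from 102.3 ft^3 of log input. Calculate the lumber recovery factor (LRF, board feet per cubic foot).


Formula: LRF = Lumber Output (BF) / Log Input (ft^3)
LRF = 666 BF / 102.3 ft^3
LRF = 6.51 BF/ft^3

6.51


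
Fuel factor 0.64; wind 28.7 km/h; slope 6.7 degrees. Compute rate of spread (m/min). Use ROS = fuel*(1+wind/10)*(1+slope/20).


Formula: ROS = fuel * (1 + wind/10) * (1 + slope/20)
Wind factor = 1 + 28.7/10 = 3.87
Slope factor = 1 + 6.7/20 = 1.335
ROS = 0.64 * 3.87 * 1.335 = 3.31 m/min

3.31


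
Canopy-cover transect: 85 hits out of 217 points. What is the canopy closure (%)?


Formula: Canopy closure = covered points / total points * 100
Closure = 85 / 217 * 100
Closure = 0.3917 * 100 = 39.2%

39.2


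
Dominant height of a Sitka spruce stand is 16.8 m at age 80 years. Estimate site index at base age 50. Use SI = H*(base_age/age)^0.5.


Formula: SI = H_dom * (base_age / age)^0.5
Age ratio = 50 / 80 = 0.625
sqrt(age_ratio) = 0.79057
SI = 16.8 * 0.79057 = 13.3 m

13.3


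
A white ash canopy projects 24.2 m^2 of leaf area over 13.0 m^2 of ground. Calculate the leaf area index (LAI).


Formula: LAI = total leaf area / ground area  (dimensionless)
LAI = 24.2 m^2 / 13.0 m^2
LAI = 1.86

1.86


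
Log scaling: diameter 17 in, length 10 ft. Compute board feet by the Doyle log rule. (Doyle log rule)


Doyle: BF = (D - 4)^2 * L / 16
Adjusted diameter = 17 - 4 = 13 in
(D-4)^2 = 13^2 = 169
BF = 169 * 10 / 16 = 106 BF

106


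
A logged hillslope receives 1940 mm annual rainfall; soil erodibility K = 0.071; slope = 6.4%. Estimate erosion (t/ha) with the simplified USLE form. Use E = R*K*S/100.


Formula: E = R * K * S / 100  (simplified USLE)
R * K = 1940 * 0.071 = 137.74
E = 137.74 * 6.4 / 100 = 8.82 t/ha

8.82


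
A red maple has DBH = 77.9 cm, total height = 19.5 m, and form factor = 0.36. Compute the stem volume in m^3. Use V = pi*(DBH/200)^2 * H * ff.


Formula: V = pi * (DBH/200)^2 * H * ff
Radius = DBH/200 = 77.9/200 = 0.3895 m
Radius^2 = 0.3895^2 = 0.15171025 m^2
V = pi * 0.15171025 * 19.5 * 0.36
V = 3.346 m^3

3.346


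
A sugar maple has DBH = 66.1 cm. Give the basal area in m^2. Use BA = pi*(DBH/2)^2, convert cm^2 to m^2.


Formula: BA = pi * (DBH/2)^2 / 10000  (cm^2 to m^2)
Radius = DBH/2 = 66.1/2 = 33.05 cm
BA = pi * 33.05^2 / 10000
   = 3431.5695 cm^2 / 10000
   = 0.3432 m^2

0.3432


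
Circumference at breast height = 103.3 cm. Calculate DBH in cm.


Formula: DBH = C / pi
DBH = 103.3 / pi
pi = 3.14159...
DBH = 32.9 cm

32.9


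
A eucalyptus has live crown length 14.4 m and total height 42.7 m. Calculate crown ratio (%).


Formula: Crown Ratio = (Crown Length / Total Height) * 100
CR = (14.4 m / 42.7 m) * 100
CR = 0.3372 * 100 = 33.7%

33.7


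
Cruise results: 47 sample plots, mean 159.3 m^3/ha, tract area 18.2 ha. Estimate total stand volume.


Formula: Total Volume = Mean Volume per ha * Total Area
Total Volume = 159.3 m^3/ha * 18.2 ha
Total Volume = 2899 m^3

2899


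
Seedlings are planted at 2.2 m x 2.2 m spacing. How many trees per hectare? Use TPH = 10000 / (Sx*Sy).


Formula: TPH = 10000 m^2/ha / (spacing_x * spacing_y)
Area per tree = 2.2 m * 2.2 m = 4.84 m^2
TPH = 10000 / 4.84 = 2066 trees/ha

2066


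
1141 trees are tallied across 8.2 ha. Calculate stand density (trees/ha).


Formula: Stand Density = N_trees / Area_ha
Density = 1141 trees / 8.2 ha
Density = 139 trees/ha

139


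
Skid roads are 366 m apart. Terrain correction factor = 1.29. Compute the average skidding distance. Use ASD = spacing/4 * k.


Formula: ASD = (spacing / 4) * correction
Uncorrected distance = spacing / 4 = 366 / 4 = 91.5 m
ASD = 91.5 * 1.29 = 118 m

118


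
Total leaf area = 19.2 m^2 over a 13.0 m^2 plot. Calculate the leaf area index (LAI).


Formula: LAI = total leaf area / ground area  (dimensionless)
LAI = 19.2 m^2 / 13.0 m^2
LAI = 1.48

1.48


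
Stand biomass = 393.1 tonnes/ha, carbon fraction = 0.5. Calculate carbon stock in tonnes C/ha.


Formula: Carbon Stock = Biomass * Carbon Fraction
C = 393.1 t/ha * 0.5
C = 196.6 t C/ha

196.6


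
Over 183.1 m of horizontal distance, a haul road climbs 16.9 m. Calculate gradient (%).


Formula: Gradient = rise / run * 100
Gradient = 16.9 / 183.1 * 100 = 9.2%

9.2


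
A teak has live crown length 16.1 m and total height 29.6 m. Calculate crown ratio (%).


Formula: Crown Ratio = (Crown Length / Total Height) * 100
CR = (16.1 m / 29.6 m) * 100
CR = 0.5439 * 100 = 54.4%

54.4


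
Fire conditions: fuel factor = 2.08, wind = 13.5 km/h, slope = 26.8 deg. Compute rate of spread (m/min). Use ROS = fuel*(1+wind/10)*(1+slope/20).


Formula: ROS = fuel * (1 + wind/10) * (1 + slope/20)
Wind factor = 1 + 13.5/10 = 2.35
Slope factor = 1 + 26.8/20 = 2.34
ROS = 2.08 * 2.35 * 2.34 = 11.44 m/min

11.44


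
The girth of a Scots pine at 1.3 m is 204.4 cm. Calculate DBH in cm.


Formula: DBH = C / pi
DBH = 204.4 / pi
pi = 3.14159...
DBH = 65.1 cm

65.1


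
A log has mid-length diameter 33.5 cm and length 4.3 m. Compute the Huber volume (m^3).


Huber: V = Am * L,  Am = pi*(Dm/200)^2
Am = pi*(33.5/200)^2 = 0.088141 m^2
V = 0.088141*4.3 = 0.379 m^3

0.379


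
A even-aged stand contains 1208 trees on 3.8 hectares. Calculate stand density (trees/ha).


Formula: Stand Density = N_trees / Area_ha
Density = 1208 trees / 3.8 ha
Density = 318 trees/ha

318


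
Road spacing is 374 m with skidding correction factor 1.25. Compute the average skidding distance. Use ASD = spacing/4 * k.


Formula: ASD = (spacing / 4) * correction
Uncorrected distance = spacing / 4 = 374 / 4 = 93.5 m
ASD = 93.5 * 1.25 = 117 m

117


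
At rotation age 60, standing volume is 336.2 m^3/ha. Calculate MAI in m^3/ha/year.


Formula: MAI = Total Volume / Stand Age
MAI = 336.2 m^3/ha / 60 years
MAI = 5.6 m^3/ha/year

5.6


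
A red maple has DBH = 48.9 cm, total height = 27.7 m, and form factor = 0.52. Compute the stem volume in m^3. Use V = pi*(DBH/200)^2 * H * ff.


Formula: V = pi * (DBH/200)^2 * H * ff
Radius = DBH/200 = 48.9/200 = 0.2445 m
Radius^2 = 0.2445^2 = 0.05978025 m^2
V = pi * 0.05978025 * 27.7 * 0.52
V = 2.705 m^3

2.705


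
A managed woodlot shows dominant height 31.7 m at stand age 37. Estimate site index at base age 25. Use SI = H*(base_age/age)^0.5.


Formula: SI = H_dom * (base_age / age)^0.5
Age ratio = 25 / 37 = 0.67568
sqrt(age_ratio) = 0.82199
SI = 31.7 * 0.82199 = 26.1 m

26.1


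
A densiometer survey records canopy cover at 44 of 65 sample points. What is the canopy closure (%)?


Formula: Canopy closure = covered points / total points * 100
Closure = 44 / 65 * 100
Closure = 0.6769 * 100 = 67.7%

67.7


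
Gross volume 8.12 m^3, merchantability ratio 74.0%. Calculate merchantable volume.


Formula: MV = V_total * (merchantable_pct / 100)
Merchantable fraction = 74.0% / 100 = 0.74
MV = 8.12 m^3 * 0.74 = 6.009 m^3

6.009


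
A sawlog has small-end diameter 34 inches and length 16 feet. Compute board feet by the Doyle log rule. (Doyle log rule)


Doyle: BF = (D - 4)^2 * L / 16
Adjusted diameter = 34 - 4 = 30 in
(D-4)^2 = 30^2 = 900
BF = 900 * 16 / 16 = 900 BF

900


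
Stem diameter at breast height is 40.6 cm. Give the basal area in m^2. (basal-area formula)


Formula: BA = pi * (DBH/2)^2 / 10000  (cm^2 to m^2)
Radius = DBH/2 = 40.6/2 = 20.3 cm
BA = pi * 20.3^2 / 10000
   = 1294.6189 cm^2 / 10000
   = 0.1295 m^2

0.1295


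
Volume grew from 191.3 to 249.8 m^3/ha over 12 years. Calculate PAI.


Formula: PAI = (V_T2 - V_T1) / (T2 - T1)
Volume increment = 249.8 - 191.3 = 58.5 m^3/ha
PAI = 58.5 / 12 = 4.88 m^3/ha/year

4.88


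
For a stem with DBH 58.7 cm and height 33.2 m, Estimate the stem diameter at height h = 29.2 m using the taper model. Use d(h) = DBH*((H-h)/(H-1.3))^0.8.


Taper: d(h) = DBH * ((H - h) / (H - 1.3))^0.8
Numerator = H - h = 33.2 - 29.2 = 4.0 m
Denominator = H - 1.3 = 33.2 - 1.3 = 31.9 m
Ratio = 4.0 / 31.9 = 0.12539
d = 58.7 * 0.12539^0.8 = 11.1 cm

11.1


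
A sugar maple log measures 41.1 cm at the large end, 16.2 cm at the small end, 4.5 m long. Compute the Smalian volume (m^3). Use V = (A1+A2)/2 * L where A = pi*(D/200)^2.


Smalian: V = (A1 + A2)/2 * L,  A = pi*(D/200)^2
A1 = pi*(41.1/200)^2 = 0.13267 m^2
A2 = pi*(16.2/200)^2 = 0.020612 m^2
V = (0.13267+0.020612)/2*4.5 = 0.3449 m^3

0.3449


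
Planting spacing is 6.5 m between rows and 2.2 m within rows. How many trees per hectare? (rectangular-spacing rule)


Formula: TPH = 10000 m^2/ha / (spacing_x * spacing_y)
Area per tree = 6.5 m * 2.2 m = 14.3 m^2
TPH = 10000 / 14.3 = 699 trees/ha

699


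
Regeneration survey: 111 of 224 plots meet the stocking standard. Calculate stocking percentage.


Formula: Stocking % = stocked plots / total plots * 100
Stocking = 111 / 224 * 100
Stocking = 0.4955 * 100 = 49.6%

49.6


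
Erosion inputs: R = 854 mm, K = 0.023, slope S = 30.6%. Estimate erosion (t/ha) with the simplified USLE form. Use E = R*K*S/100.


Formula: E = R * K * S / 100  (simplified USLE)
R * K = 854 * 0.023 = 19.642
E = 19.642 * 30.6 / 100 = 6.01 t/ha

6.01


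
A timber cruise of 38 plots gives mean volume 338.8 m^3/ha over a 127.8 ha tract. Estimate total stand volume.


Formula: Total Volume = Mean Volume per ha * Total Area
Total Volume = 338.8 m^3/ha * 127.8 ha
Total Volume = 43299 m^3

43299


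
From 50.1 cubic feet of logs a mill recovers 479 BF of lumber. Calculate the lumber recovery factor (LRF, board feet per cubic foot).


Formula: LRF = Lumber Output (BF) / Log Input (ft^3)
LRF = 479 BF / 50.1 ft^3
LRF = 9.56 BF/ft^3

9.56


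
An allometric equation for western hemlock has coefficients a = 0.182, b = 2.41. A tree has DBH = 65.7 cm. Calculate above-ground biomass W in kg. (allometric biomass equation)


Formula: W = a * DBH^b  (allometric power law)
DBH^b = 65.7^2.41 = 24006.7042
W = 0.182 * 24006.7042 = 4369.2 kg

4369.2


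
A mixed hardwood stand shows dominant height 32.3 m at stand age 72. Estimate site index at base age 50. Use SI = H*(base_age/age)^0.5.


Formula: SI = H_dom * (base_age / age)^0.5
Age ratio = 50 / 72 = 0.69444
sqrt(age_ratio) = 0.83333
SI = 32.3 * 0.83333 = 26.9 m

26.9


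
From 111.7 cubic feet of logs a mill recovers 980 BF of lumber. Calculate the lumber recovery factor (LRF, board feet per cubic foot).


Formula: LRF = Lumber Output (BF) / Log Input (ft^3)
LRF = 980 BF / 111.7 ft^3
LRF = 8.77 BF/ft^3

8.77


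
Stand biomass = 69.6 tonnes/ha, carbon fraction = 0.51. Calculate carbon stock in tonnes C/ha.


Formula: Carbon Stock = Biomass * Carbon Fraction
C = 69.6 t/ha * 0.51
C = 35.5 t C/ha

35.5


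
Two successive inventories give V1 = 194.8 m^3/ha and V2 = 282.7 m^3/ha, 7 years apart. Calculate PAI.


Formula: PAI = (V_T2 - V_T1) / (T2 - T1)
Volume increment = 282.7 - 194.8 = 87.9 m^3/ha
PAI = 87.9 / 7 = 12.56 m^3/ha/year

12.56


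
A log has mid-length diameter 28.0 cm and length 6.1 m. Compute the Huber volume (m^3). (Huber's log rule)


Huber: V = Am * L,  Am = pi*(Dm/200)^2
Am = pi*(28.0/200)^2 = 0.061575 m^2
V = 0.061575*6.1 = 0.3756 m^3

0.3756


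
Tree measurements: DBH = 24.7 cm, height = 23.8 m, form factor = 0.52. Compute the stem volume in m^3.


Formula: V = pi * (DBH/200)^2 * H * ff
Radius = DBH/200 = 24.7/200 = 0.1235 m
Radius^2 = 0.1235^2 = 0.01525225 m^2
V = pi * 0.01525225 * 23.8 * 0.52
V = 0.593 m^3

0.593


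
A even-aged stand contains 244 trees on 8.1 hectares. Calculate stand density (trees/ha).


Formula: Stand Density = N_trees / Area_ha
Density = 244 trees / 8.1 ha
Density = 30 trees/ha

30


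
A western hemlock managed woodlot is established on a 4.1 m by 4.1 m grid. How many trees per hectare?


Formula: TPH = 10000 m^2/ha / (spacing_x * spacing_y)
Area per tree = 4.1 m * 4.1 m = 16.81 m^2
TPH = 10000 / 16.81 = 595 trees/ha

595


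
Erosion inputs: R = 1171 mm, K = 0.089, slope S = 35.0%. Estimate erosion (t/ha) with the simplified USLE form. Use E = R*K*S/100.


Formula: E = R * K * S / 100  (simplified USLE)
R * K = 1171 * 0.089 = 104.219
E = 104.219 * 35.0 / 100 = 36.48 t/ha

36.48


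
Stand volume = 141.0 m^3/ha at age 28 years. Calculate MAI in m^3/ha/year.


Formula: MAI = Total Volume / Stand Age
MAI = 141.0 m^3/ha / 28 years
MAI = 5.04 m^3/ha/year

5.04


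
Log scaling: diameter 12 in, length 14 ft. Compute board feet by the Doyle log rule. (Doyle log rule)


Doyle: BF = (D - 4)^2 * L / 16
Adjusted diameter = 12 - 4 = 8 in
(D-4)^2 = 8^2 = 64
BF = 64 * 14 / 16 = 56 BF

56


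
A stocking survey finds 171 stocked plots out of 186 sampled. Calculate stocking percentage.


Formula: Stocking % = stocked plots / total plots * 100
Stocking = 171 / 186 * 100
Stocking = 0.9194 * 100 = 91.9%

91.9


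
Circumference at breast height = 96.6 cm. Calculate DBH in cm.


Formula: DBH = C / pi
DBH = 96.6 / pi
pi = 3.14159...
DBH = 30.7 cm

30.7


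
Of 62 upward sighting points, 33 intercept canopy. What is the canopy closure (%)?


Formula: Canopy closure = covered points / total points * 100
Closure = 33 / 62 * 100
Closure = 0.5323 * 100 = 53.2%

53.2


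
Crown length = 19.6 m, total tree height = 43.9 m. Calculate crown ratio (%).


Formula: Crown Ratio = (Crown Length / Total Height) * 100
CR = (19.6 m / 43.9 m) * 100
CR = 0.4465 * 100 = 44.6%

44.6


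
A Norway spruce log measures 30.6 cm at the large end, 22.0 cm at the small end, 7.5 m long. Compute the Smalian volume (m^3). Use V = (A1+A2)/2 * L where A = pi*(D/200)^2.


Smalian: V = (A1 + A2)/2 * L,  A = pi*(D/200)^2
A1 = pi*(30.6/200)^2 = 0.073542 m^2
A2 = pi*(22.0/200)^2 = 0.038013 m^2
V = (0.073542+0.038013)/2*7.5 = 0.4183 m^3

0.4183


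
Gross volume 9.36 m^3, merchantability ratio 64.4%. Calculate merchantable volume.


Formula: MV = V_total * (merchantable_pct / 100)
Merchantable fraction = 64.4% / 100 = 0.644
MV = 9.36 m^3 * 0.644 = 6.028 m^3

6.028


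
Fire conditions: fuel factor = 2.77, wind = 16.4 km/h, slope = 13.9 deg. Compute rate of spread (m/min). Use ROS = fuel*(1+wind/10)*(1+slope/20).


Formula: ROS = fuel * (1 + wind/10) * (1 + slope/20)
Wind factor = 1 + 16.4/10 = 2.64
Slope factor = 1 + 13.9/20 = 1.695
ROS = 2.77 * 2.64 * 1.695 = 12.4 m/min

12.4


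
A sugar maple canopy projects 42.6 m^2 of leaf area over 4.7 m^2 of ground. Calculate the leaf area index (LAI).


Formula: LAI = total leaf area / ground area  (dimensionless)
LAI = 42.6 m^2 / 4.7 m^2
LAI = 9.06

9.06


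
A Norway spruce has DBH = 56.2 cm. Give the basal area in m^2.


Formula: BA = pi * (DBH/2)^2 / 10000  (cm^2 to m^2)
Radius = DBH/2 = 56.2/2 = 28.1 cm
BA = pi * 28.1^2 / 10000
   = 2480.633 cm^2 / 10000
   = 0.2481 m^2

0.2481


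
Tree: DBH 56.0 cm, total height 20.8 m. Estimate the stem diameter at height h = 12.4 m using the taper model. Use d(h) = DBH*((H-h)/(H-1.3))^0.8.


Taper: d(h) = DBH * ((H - h) / (H - 1.3))^0.8
Numerator = H - h = 20.8 - 12.4 = 8.4 m
Denominator = H - 1.3 = 20.8 - 1.3 = 19.5 m
Ratio = 8.4 / 19.5 = 0.43077
d = 56.0 * 0.43077^0.8 = 28.5 cm

28.5


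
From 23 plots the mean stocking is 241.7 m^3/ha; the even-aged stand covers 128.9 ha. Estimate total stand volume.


Formula: Total Volume = Mean Volume per ha * Total Area
Total Volume = 241.7 m^3/ha * 128.9 ha
Total Volume = 31155 m^3

31155


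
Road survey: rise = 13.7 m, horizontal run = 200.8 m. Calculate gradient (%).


Formula: Gradient = rise / run * 100
Gradient = 13.7 / 200.8 * 100 = 6.8%

6.8


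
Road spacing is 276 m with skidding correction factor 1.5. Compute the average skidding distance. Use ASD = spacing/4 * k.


Formula: ASD = (spacing / 4) * correction
Uncorrected distance = spacing / 4 = 276 / 4 = 69 m
ASD = 69 * 1.5 = 104 m

104


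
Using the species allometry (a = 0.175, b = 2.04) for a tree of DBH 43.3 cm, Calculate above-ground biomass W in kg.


Formula: W = a * DBH^b  (allometric power law)
DBH^b = 43.3^2.04 = 2179.8937
W = 0.175 * 2179.8937 = 381.5 kg

381.5


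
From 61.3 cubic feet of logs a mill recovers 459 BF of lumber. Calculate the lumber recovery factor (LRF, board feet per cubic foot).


Formula: LRF = Lumber Output (BF) / Log Input (ft^3)
LRF = 459 BF / 61.3 ft^3
LRF = 7.49 BF/ft^3

7.49


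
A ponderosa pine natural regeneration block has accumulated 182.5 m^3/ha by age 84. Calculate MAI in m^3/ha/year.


Formula: MAI = Total Volume / Stand Age
MAI = 182.5 m^3/ha / 84 years
MAI = 2.17 m^3/ha/year

2.17


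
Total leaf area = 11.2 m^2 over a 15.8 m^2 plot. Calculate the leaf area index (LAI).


Formula: LAI = total leaf area / ground area  (dimensionless)
LAI = 11.2 m^2 / 15.8 m^2
LAI = 0.71

0.71


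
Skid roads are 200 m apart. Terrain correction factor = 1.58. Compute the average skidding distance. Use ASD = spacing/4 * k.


Formula: ASD = (spacing / 4) * correction
Uncorrected distance = spacing / 4 = 200 / 4 = 50 m
ASD = 50 * 1.58 = 79 m

79


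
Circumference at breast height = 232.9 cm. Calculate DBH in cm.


Formula: DBH = C / pi
DBH = 232.9 / pi
pi = 3.14159...
DBH = 74.1 cm

74.1


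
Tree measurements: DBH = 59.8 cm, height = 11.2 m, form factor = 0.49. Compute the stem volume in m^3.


Formula: V = pi * (DBH/200)^2 * H * ff
Radius = DBH/200 = 59.8/200 = 0.299 m
Radius^2 = 0.299^2 = 0.089401 m^2
V = pi * 0.089401 * 11.2 * 0.49
V = 1.541 m^3

1.541


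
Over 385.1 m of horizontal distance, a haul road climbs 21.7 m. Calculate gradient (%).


Formula: Gradient = rise / run * 100
Gradient = 21.7 / 385.1 * 100 = 5.6%

5.6


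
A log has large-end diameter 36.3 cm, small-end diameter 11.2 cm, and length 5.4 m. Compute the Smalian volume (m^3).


Smalian: V = (A1 + A2)/2 * L,  A = pi*(D/200)^2
A1 = pi*(36.3/200)^2 = 0.103491 m^2
A2 = pi*(11.2/200)^2 = 0.009852 m^2
V = (0.103491+0.009852)/2*5.4 = 0.306 m^3

0.306


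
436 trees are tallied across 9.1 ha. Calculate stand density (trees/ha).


Formula: Stand Density = N_trees / Area_ha
Density = 436 trees / 9.1 ha
Density = 48 trees/ha

48


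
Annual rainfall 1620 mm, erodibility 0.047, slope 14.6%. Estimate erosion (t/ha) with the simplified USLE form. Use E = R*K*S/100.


Formula: E = R * K * S / 100  (simplified USLE)
R * K = 1620 * 0.047 = 76.14
E = 76.14 * 14.6 / 100 = 11.12 t/ha

11.12


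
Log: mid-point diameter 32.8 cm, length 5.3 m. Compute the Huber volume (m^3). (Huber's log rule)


Huber: V = Am * L,  Am = pi*(Dm/200)^2
Am = pi*(32.8/200)^2 = 0.084496 m^2
V = 0.084496*5.3 = 0.4478 m^3

0.4478


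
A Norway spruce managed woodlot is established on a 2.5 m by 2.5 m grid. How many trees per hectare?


Formula: TPH = 10000 m^2/ha / (spacing_x * spacing_y)
Area per tree = 2.5 m * 2.5 m = 6.25 m^2
TPH = 10000 / 6.25 = 1600 trees/ha

1600


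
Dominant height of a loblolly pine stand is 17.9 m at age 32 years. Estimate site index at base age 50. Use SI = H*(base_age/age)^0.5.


Formula: SI = H_dom * (base_age / age)^0.5
Age ratio = 50 / 32 = 1.5625
sqrt(age_ratio) = 1.25
SI = 17.9 * 1.25 = 22.4 m

22.4


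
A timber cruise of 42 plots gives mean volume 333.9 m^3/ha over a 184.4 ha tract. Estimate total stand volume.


Formula: Total Volume = Mean Volume per ha * Total Area
Total Volume = 333.9 m^3/ha * 184.4 ha
Total Volume = 61571 m^3

61571


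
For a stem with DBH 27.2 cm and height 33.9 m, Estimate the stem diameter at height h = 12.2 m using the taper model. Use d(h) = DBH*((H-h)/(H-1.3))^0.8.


Taper: d(h) = DBH * ((H - h) / (H - 1.3))^0.8
Numerator = H - h = 33.9 - 12.2 = 21.7 m
Denominator = H - 1.3 = 33.9 - 1.3 = 32.6 m
Ratio = 21.7 / 32.6 = 0.66564
d = 27.2 * 0.66564^0.8 = 19.6 cm

19.6


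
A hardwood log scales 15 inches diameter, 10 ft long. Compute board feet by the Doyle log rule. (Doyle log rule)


Doyle: BF = (D - 4)^2 * L / 16
Adjusted diameter = 15 - 4 = 11 in
(D-4)^2 = 11^2 = 121
BF = 121 * 10 / 16 = 76 BF

76


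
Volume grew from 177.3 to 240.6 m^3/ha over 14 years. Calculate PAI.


Formula: PAI = (V_T2 - V_T1) / (T2 - T1)
Volume increment = 240.6 - 177.3 = 63.3 m^3/ha
PAI = 63.3 / 14 = 4.52 m^3/ha/year

4.52


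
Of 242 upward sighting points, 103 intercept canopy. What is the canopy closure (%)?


Formula: Canopy closure = covered points / total points * 100
Closure = 103 / 242 * 100
Closure = 0.4256 * 100 = 42.6%

42.6


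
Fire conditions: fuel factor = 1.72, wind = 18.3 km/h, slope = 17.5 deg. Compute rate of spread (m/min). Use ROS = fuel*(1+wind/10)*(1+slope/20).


Formula: ROS = fuel * (1 + wind/10) * (1 + slope/20)
Wind factor = 1 + 18.3/10 = 2.83
Slope factor = 1 + 17.5/20 = 1.875
ROS = 1.72 * 2.83 * 1.875 = 9.13 m/min

9.13


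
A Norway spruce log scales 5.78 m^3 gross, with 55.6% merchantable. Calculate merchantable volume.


Formula: MV = V_total * (merchantable_pct / 100)
Merchantable fraction = 55.6% / 100 = 0.556
MV = 5.78 m^3 * 0.556 = 3.214 m^3

3.214


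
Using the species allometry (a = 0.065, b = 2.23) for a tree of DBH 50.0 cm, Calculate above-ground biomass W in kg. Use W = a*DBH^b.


Formula: W = a * DBH^b  (allometric power law)
DBH^b = 50.0^2.23 = 6147.5647
W = 0.065 * 6147.5647 = 399.6 kg

399.6


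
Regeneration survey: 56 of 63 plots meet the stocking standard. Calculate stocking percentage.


Formula: Stocking % = stocked plots / total plots * 100
Stocking = 56 / 63 * 100
Stocking = 0.8889 * 100 = 88.9%

88.9


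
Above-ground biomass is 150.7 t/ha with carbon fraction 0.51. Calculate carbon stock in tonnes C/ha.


Formula: Carbon Stock = Biomass * Carbon Fraction
C = 150.7 t/ha * 0.51
C = 76.9 t C/ha

76.9


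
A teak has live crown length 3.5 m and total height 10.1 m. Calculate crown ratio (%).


Formula: Crown Ratio = (Crown Length / Total Height) * 100
CR = (3.5 m / 10.1 m) * 100
CR = 0.3465 * 100 = 34.7%

34.7


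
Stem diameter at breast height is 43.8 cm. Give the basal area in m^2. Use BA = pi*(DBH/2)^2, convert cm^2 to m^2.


Formula: BA = pi * (DBH/2)^2 / 10000  (cm^2 to m^2)
Radius = DBH/2 = 43.8/2 = 21.9 cm
BA = pi * 21.9^2 / 10000
   = 1506.7393 cm^2 / 10000
   = 0.1507 m^2

0.1507


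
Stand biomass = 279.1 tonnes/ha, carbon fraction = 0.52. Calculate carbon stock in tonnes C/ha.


Formula: Carbon Stock = Biomass * Carbon Fraction
C = 279.1 t/ha * 0.52
C = 145.1 t C/ha

145.1


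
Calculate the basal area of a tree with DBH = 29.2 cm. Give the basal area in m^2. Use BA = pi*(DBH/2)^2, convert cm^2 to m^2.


Formula: BA = pi * (DBH/2)^2 / 10000  (cm^2 to m^2)
Radius = DBH/2 = 29.2/2 = 14.6 cm
BA = pi * 14.6^2 / 10000
   = 669.6619 cm^2 / 10000
   = 0.067 m^2

0.067


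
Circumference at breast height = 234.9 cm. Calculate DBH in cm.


Formula: DBH = C / pi
DBH = 234.9 / pi
pi = 3.14159...
DBH = 74.8 cm

74.8


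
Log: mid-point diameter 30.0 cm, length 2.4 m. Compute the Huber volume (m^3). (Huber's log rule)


Huber: V = Am * L,  Am = pi*(Dm/200)^2
Am = pi*(30.0/200)^2 = 0.070686 m^2
V = 0.070686*2.4 = 0.1696 m^3

0.1696


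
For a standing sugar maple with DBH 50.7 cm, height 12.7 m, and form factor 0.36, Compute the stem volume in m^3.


Formula: V = pi * (DBH/200)^2 * H * ff
Radius = DBH/200 = 50.7/200 = 0.2535 m
Radius^2 = 0.2535^2 = 0.06426225 m^2
V = pi * 0.06426225 * 12.7 * 0.36
V = 0.923 m^3

0.923


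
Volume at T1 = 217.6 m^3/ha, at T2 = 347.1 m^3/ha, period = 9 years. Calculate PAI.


Formula: PAI = (V_T2 - V_T1) / (T2 - T1)
Volume increment = 347.1 - 217.6 = 129.5 m^3/ha
PAI = 129.5 / 9 = 14.39 m^3/ha/year

14.39


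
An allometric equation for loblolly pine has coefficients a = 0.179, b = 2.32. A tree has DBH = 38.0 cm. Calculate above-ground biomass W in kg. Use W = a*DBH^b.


Formula: W = a * DBH^b  (allometric power law)
DBH^b = 38.0^2.32 = 4624.8531
W = 0.179 * 4624.8531 = 827.8 kg

827.8


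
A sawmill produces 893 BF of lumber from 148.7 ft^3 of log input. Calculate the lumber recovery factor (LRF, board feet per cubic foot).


Formula: LRF = Lumber Output (BF) / Log Input (ft^3)
LRF = 893 BF / 148.7 ft^3
LRF = 6.01 BF/ft^3

6.01


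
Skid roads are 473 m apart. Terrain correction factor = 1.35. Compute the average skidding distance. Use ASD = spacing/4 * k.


Formula: ASD = (spacing / 4) * correction
Uncorrected distance = spacing / 4 = 473 / 4 = 118.25 m
ASD = 118.25 * 1.35 = 160 m

160


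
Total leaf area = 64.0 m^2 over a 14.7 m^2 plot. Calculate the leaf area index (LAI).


Formula: LAI = total leaf area / ground area  (dimensionless)
LAI = 64.0 m^2 / 14.7 m^2
LAI = 4.35

4.35


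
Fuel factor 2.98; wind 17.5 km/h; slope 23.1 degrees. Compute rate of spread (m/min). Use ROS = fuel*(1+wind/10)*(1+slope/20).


Formula: ROS = fuel * (1 + wind/10) * (1 + slope/20)
Wind factor = 1 + 17.5/10 = 2.75
Slope factor = 1 + 23.1/20 = 2.155
ROS = 2.98 * 2.75 * 2.155 = 17.66 m/min

17.66


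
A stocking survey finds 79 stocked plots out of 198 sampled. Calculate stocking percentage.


Formula: Stocking % = stocked plots / total plots * 100
Stocking = 79 / 198 * 100
Stocking = 0.399 * 100 = 39.9%

39.9


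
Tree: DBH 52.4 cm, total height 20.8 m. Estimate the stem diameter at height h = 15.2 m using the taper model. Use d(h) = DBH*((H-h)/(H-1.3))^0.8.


Taper: d(h) = DBH * ((H - h) / (H - 1.3))^0.8
Numerator = H - h = 20.8 - 15.2 = 5.6 m
Denominator = H - 1.3 = 20.8 - 1.3 = 19.5 m
Ratio = 5.6 / 19.5 = 0.28718
d = 52.4 * 0.28718^0.8 = 19.3 cm

19.3


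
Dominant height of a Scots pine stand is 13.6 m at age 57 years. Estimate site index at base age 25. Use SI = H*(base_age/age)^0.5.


Formula: SI = H_dom * (base_age / age)^0.5
Age ratio = 25 / 57 = 0.4386
sqrt(age_ratio) = 0.66227
SI = 13.6 * 0.66227 = 9.0 m

9.0


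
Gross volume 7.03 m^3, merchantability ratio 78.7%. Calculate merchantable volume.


Formula: MV = V_total * (merchantable_pct / 100)
Merchantable fraction = 78.7% / 100 = 0.787
MV = 7.03 m^3 * 0.787 = 5.533 m^3

5.533


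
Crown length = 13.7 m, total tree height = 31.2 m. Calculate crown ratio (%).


Formula: Crown Ratio = (Crown Length / Total Height) * 100
CR = (13.7 m / 31.2 m) * 100
CR = 0.4391 * 100 = 43.9%

43.9


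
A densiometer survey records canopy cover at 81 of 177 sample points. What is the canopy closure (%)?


Formula: Canopy closure = covered points / total points * 100
Closure = 81 / 177 * 100
Closure = 0.4576 * 100 = 45.8%

45.8


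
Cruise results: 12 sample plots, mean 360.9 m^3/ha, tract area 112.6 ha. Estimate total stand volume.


Formula: Total Volume = Mean Volume per ha * Total Area
Total Volume = 360.9 m^3/ha * 112.6 ha
Total Volume = 40637 m^3

40637


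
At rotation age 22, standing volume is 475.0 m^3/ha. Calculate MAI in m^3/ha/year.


Formula: MAI = Total Volume / Stand Age
MAI = 475.0 m^3/ha / 22 years
MAI = 21.59 m^3/ha/year

21.59


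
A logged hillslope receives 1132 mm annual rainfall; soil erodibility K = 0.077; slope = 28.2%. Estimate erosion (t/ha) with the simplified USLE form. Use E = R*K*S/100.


Formula: E = R * K * S / 100  (simplified USLE)
R * K = 1132 * 0.077 = 87.164
E = 87.164 * 28.2 / 100 = 24.58 t/ha

24.58


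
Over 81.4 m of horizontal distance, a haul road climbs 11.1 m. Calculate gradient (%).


Formula: Gradient = rise / run * 100
Gradient = 11.1 / 81.4 * 100 = 13.6%

13.6


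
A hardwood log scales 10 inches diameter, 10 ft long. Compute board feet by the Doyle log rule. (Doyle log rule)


Doyle: BF = (D - 4)^2 * L / 16
Adjusted diameter = 10 - 4 = 6 in
(D-4)^2 = 6^2 = 36
BF = 36 * 10 / 16 = 23 BF

23


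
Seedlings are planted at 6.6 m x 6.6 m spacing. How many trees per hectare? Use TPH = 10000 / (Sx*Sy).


Formula: TPH = 10000 m^2/ha / (spacing_x * spacing_y)
Area per tree = 6.6 m * 6.6 m = 43.56 m^2
TPH = 10000 / 43.56 = 230 trees/ha

230


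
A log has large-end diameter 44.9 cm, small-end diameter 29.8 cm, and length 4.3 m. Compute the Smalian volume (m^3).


Smalian: V = (A1 + A2)/2 * L,  A = pi*(D/200)^2
A1 = pi*(44.9/200)^2 = 0.158337 m^2
A2 = pi*(29.8/200)^2 = 0.069746 m^2
V = (0.158337+0.069746)/2*4.3 = 0.4904 m^3

0.4904


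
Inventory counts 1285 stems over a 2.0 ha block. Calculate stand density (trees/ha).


Formula: Stand Density = N_trees / Area_ha
Density = 1285 trees / 2.0 ha
Density = 643 trees/ha

643


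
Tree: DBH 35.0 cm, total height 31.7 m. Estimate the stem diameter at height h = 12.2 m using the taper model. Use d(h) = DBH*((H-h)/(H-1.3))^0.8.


Taper: d(h) = DBH * ((H - h) / (H - 1.3))^0.8
Numerator = H - h = 31.7 - 12.2 = 19.5 m
Denominator = H - 1.3 = 31.7 - 1.3 = 30.4 m
Ratio = 19.5 / 30.4 = 0.64145
d = 35.0 * 0.64145^0.8 = 24.5 cm

24.5


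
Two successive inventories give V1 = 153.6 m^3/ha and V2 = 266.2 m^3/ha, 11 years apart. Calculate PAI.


Formula: PAI = (V_T2 - V_T1) / (T2 - T1)
Volume increment = 266.2 - 153.6 = 112.6 m^3/ha
PAI = 112.6 / 11 = 10.24 m^3/ha/year

10.24


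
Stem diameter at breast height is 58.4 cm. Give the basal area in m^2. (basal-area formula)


Formula: BA = pi * (DBH/2)^2 / 10000  (cm^2 to m^2)
Radius = DBH/2 = 58.4/2 = 29.2 cm
BA = pi * 29.2^2 / 10000
   = 2678.6476 cm^2 / 10000
   = 0.2679 m^2

0.2679


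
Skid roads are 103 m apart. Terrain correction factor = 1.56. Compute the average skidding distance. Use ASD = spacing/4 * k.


Formula: ASD = (spacing / 4) * correction
Uncorrected distance = spacing / 4 = 103 / 4 = 25.75 m
ASD = 25.75 * 1.56 = 40 m

40


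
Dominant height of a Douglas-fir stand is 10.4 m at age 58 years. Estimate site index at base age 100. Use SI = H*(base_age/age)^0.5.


Formula: SI = H_dom * (base_age / age)^0.5
Age ratio = 100 / 58 = 1.72414
sqrt(age_ratio) = 1.31306
SI = 10.4 * 1.31306 = 13.7 m

13.7


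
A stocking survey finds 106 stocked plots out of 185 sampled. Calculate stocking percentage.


Formula: Stocking % = stocked plots / total plots * 100
Stocking = 106 / 185 * 100
Stocking = 0.573 * 100 = 57.3%

57.3


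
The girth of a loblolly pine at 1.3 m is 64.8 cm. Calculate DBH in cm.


Formula: DBH = C / pi
DBH = 64.8 / pi
pi = 3.14159...
DBH = 20.6 cm

20.6


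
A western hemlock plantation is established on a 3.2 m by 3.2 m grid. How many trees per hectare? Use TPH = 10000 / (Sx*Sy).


Formula: TPH = 10000 m^2/ha / (spacing_x * spacing_y)
Area per tree = 3.2 m * 3.2 m = 10.24 m^2
TPH = 10000 / 10.24 = 977 trees/ha

977


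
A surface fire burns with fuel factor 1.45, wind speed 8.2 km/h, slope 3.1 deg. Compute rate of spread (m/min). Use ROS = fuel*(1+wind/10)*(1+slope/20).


Formula: ROS = fuel * (1 + wind/10) * (1 + slope/20)
Wind factor = 1 + 8.2/10 = 1.82
Slope factor = 1 + 3.1/20 = 1.155
ROS = 1.45 * 1.82 * 1.155 = 3.05 m/min

3.05


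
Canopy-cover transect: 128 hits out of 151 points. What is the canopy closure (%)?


Formula: Canopy closure = covered points / total points * 100
Closure = 128 / 151 * 100
Closure = 0.8477 * 100 = 84.8%

84.8


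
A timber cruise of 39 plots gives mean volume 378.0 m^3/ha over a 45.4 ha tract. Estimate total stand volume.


Formula: Total Volume = Mean Volume per ha * Total Area
Total Volume = 378.0 m^3/ha * 45.4 ha
Total Volume = 17161 m^3

17161


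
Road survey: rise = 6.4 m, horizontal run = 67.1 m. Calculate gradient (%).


Formula: Gradient = rise / run * 100
Gradient = 6.4 / 67.1 * 100 = 9.5%

9.5


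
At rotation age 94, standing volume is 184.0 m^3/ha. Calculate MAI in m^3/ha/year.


Formula: MAI = Total Volume / Stand Age
MAI = 184.0 m^3/ha / 94 years
MAI = 1.96 m^3/ha/year

1.96


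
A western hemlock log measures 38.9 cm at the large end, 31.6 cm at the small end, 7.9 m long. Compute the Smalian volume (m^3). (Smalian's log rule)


Smalian: V = (A1 + A2)/2 * L,  A = pi*(D/200)^2
A1 = pi*(38.9/200)^2 = 0.118847 m^2
A2 = pi*(31.6/200)^2 = 0.078427 m^2
V = (0.118847+0.078427)/2*7.9 = 0.7792 m^3

0.7792


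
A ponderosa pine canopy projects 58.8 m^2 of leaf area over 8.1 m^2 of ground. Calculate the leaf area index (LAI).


Formula: LAI = total leaf area / ground area  (dimensionless)
LAI = 58.8 m^2 / 8.1 m^2
LAI = 7.26

7.26


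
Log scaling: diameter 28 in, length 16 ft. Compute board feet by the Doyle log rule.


Doyle: BF = (D - 4)^2 * L / 16
Adjusted diameter = 28 - 4 = 24 in
(D-4)^2 = 24^2 = 576
BF = 576 * 16 / 16 = 576 BF

576


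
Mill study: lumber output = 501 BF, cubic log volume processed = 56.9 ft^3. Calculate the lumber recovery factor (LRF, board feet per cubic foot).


Formula: LRF = Lumber Output (BF) / Log Input (ft^3)
LRF = 501 BF / 56.9 ft^3
LRF = 8.8 BF/ft^3

8.8


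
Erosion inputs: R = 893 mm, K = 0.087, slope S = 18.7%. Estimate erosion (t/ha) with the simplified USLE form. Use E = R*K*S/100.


Formula: E = R * K * S / 100  (simplified USLE)
R * K = 893 * 0.087 = 77.691
E = 77.691 * 18.7 / 100 = 14.53 t/ha

14.53


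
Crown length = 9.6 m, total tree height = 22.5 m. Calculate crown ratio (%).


Formula: Crown Ratio = (Crown Length / Total Height) * 100
CR = (9.6 m / 22.5 m) * 100
CR = 0.4267 * 100 = 42.7%

42.7


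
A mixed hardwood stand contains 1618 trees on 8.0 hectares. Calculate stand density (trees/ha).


Formula: Stand Density = N_trees / Area_ha
Density = 1618 trees / 8.0 ha
Density = 202 trees/ha

202


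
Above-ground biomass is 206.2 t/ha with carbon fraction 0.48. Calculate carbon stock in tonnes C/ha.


Formula: Carbon Stock = Biomass * Carbon Fraction
C = 206.2 t/ha * 0.48
C = 99.0 t C/ha

99.0


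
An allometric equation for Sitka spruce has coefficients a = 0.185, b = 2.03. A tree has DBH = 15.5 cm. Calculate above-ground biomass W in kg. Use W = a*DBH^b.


Formula: W = a * DBH^b  (allometric power law)
DBH^b = 15.5^2.03 = 260.8395
W = 0.185 * 260.8395 = 48.3 kg

48.3


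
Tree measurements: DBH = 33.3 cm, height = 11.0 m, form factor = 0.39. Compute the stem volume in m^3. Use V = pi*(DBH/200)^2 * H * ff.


Formula: V = pi * (DBH/200)^2 * H * ff
Radius = DBH/200 = 33.3/200 = 0.1665 m
Radius^2 = 0.1665^2 = 0.02772225 m^2
V = pi * 0.02772225 * 11.0 * 0.39
V = 0.374 m^3

0.374


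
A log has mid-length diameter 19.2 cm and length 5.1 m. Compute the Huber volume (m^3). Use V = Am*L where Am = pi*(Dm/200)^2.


Huber: V = Am * L,  Am = pi*(Dm/200)^2
Am = pi*(19.2/200)^2 = 0.028953 m^2
V = 0.028953*5.1 = 0.1477 m^3

0.1477


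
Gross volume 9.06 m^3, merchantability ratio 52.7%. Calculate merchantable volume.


Formula: MV = V_total * (merchantable_pct / 100)
Merchantable fraction = 52.7% / 100 = 0.527
MV = 9.06 m^3 * 0.527 = 4.775 m^3

4.775


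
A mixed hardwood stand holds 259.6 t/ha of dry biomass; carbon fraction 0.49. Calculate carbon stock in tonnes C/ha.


Formula: Carbon Stock = Biomass * Carbon Fraction
C = 259.6 t/ha * 0.49
C = 127.2 t C/ha

127.2


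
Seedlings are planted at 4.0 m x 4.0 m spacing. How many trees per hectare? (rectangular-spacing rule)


Formula: TPH = 10000 m^2/ha / (spacing_x * spacing_y)
Area per tree = 4.0 m * 4.0 m = 16.0 m^2
TPH = 10000 / 16.0 = 625 trees/ha

625
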